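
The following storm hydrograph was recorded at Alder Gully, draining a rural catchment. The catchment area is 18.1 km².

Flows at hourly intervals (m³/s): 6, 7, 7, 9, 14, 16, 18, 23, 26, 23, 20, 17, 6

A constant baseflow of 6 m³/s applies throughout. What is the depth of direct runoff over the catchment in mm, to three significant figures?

d ≈ 22.7 mm

Direct runoff: 0.0, 1.0, 1.0, 3.0, 8.0, 10.0, 12.0, 17.0, 20.0, 17.0, 14.0, 11.0, 0.0 m³/s; ΣQ_DR = 114.0 m³/s.
V = ΣQ_DR · Δt = 114.0 × 3600 s = 4.104 × 10^5 m³.
Over A = 18.1 km², depth = V / A = 22.7 mm.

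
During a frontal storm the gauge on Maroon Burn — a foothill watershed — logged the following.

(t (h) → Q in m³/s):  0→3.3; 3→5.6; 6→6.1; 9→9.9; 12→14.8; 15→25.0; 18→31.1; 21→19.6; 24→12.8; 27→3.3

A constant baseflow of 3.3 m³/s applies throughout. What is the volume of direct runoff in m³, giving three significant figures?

Direct-runoff ordinates (Q − Q_b): 0.0, 2.3, 2.8, 6.6, 11.5, 21.7, 27.8, 16.3, 9.5, 0.0 m³/s.
ΣQ_DR = 98.50 m³/s.
With Δt = 3 h = 10800 s, V = ΣQ_DR · Δt = 98.50 × 10800 = 1.06 × 10^6 m³.

V ≈ 1.06 × 10^6 m³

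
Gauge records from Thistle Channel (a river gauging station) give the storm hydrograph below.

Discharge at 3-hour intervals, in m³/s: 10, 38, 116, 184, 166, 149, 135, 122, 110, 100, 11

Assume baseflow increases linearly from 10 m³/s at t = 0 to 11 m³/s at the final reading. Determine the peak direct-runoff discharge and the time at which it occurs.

Q_p = 173.70 m³/s at t = 9 h

Subtracting baseflow gives direct-runoff ordinates: 0.00, 27.90, 105.80, 173.70, 155.60, 138.50, 124.40, 111.30, 99.20, 89.10, 0.00 m³/s.
The maximum is 173.70 m³/s, occurring at the reading for t = 9 h.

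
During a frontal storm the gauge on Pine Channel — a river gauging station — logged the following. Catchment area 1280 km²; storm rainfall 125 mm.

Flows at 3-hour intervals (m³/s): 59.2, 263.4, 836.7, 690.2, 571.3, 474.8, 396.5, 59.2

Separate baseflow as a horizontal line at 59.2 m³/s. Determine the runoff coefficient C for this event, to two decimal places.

ΣQ_DR = 2878 m³/s; V = ΣQ_DR·Δt = 3.108 × 10^7 m³.
Runoff depth d = V / A = 24.28 mm.
C = d / P = 24.28 / 125 = 0.19.

C ≈ 0.19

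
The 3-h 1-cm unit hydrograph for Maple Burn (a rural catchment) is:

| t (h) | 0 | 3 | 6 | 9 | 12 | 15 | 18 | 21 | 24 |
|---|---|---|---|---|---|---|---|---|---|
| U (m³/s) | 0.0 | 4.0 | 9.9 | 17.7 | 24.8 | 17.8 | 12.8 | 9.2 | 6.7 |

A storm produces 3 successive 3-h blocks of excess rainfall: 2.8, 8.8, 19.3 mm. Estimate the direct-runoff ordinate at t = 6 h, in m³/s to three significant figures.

By discrete convolution, Q_j = Σ (P_i / 10 mm) · U_{j−i}.
At t = 6 h (j=2): Q = (2.8/10)·9.9 + (8.8/10)·4.0 + (19.3/10)·0.0 = 6.29 m³/s.

Q ≈ 6.29 m³/s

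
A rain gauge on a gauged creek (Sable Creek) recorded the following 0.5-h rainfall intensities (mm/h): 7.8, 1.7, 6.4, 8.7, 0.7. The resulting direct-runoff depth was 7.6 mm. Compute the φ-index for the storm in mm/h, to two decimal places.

φ ≈ 2.57 mm/h

Only the 3 blocks with intensity above φ contribute runoff: 7.8, 6.4, 8.7 mm/h.
Σ(I−φ)·Δt = d  ⇒  (7.8+6.4+8.7 − 3φ)·0.5 = 7.6
φ = (22.90 − 7.6/0.5) / 3 = 2.57 mm/h.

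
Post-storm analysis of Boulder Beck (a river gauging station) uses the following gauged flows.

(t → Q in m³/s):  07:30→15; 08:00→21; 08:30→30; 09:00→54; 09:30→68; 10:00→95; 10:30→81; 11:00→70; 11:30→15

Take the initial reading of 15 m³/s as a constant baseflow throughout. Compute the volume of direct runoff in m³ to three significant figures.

V ≈ 5.65 × 10^5 m³

Direct-runoff ordinates (Q − Q_b): 0.0, 6.0, 15.0, 39.0, 53.0, 80.0, 66.0, 55.0, 0.0 m³/s.
ΣQ_DR = 314.0 m³/s.
With Δt = 0.5 h = 1800 s, V = ΣQ_DR · Δt = 314.0 × 1800 = 5.65 × 10^5 m³.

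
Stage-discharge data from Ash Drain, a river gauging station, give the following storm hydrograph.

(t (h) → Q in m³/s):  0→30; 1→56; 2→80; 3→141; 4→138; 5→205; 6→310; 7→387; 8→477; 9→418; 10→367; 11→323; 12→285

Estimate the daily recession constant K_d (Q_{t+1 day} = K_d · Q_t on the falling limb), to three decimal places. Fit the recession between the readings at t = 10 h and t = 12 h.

Between t = 10 h and t = 12 h the flow falls from 367 to 285 m³/s over 2×1 h = 2 h.
Per-interval ratio K = (285/367)^(1/2) = 0.8812; K_d = K^(24/1) = 0.048.

K_d ≈ 0.048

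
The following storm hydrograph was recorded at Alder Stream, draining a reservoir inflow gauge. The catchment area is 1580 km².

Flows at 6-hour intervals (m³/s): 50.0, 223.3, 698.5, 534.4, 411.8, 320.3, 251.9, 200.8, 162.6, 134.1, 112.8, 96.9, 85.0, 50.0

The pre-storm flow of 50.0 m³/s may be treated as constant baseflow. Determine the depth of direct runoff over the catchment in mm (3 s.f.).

d ≈ 36.0 mm

Direct runoff: 0.0, 173.3, 648.5, 484.4, 361.8, 270.3, 201.9, 150.8, 112.6, 84.1, 62.8, 46.9, 35.0, 0.0 m³/s; ΣQ_DR = 2632 m³/s.
V = ΣQ_DR · Δt = 2632 × 21600 s = 5.686 × 10^7 m³.
Over A = 1580 km², depth = V / A = 36.0 mm.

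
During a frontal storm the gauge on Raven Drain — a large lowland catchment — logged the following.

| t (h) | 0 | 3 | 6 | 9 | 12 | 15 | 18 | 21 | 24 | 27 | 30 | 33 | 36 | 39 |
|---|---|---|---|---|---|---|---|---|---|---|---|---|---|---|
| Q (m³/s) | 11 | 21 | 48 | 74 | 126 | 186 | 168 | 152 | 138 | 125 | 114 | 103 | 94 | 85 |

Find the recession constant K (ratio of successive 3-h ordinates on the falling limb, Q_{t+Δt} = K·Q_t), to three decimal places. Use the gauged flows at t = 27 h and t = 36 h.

Using the recession-limb readings at t = 27 h and t = 36 h: Q falls from 125 to 94 m³/s over 3 intervals.
K = (Q₂/Q₁)^(1/3) = (94/125)^(1/3) = 0.909.

K ≈ 0.909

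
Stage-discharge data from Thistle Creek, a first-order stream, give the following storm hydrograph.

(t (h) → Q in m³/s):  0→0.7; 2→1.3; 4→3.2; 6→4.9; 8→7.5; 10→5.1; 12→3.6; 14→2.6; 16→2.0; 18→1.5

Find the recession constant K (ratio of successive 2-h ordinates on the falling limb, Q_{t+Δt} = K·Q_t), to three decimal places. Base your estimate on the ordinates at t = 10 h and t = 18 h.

K ≈ 0.736

Using the recession-limb readings at t = 10 h and t = 18 h: Q falls from 5.1 to 1.5 m³/s over 4 intervals.
K = (Q₂/Q₁)^(1/4) = (1.5/5.1)^(1/4) = 0.736.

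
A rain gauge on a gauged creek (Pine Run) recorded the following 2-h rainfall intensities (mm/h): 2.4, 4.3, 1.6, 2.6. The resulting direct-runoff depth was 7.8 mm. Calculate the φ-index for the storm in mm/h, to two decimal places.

Only the 3 blocks with intensity above φ contribute runoff: 2.4, 4.3, 2.6 mm/h.
Σ(I−φ)·Δt = d  ⇒  (2.4+4.3+2.6 − 3φ)·2 = 7.8
φ = (9.300 − 7.8/2) / 3 = 1.80 mm/h.

φ ≈ 1.80 mm/h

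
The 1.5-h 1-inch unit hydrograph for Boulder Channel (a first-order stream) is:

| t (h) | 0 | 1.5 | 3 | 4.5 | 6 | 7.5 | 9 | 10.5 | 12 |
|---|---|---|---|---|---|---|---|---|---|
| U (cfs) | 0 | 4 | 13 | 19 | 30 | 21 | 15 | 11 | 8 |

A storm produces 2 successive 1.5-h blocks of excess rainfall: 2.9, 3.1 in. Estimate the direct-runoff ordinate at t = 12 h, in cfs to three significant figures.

Q ≈ 57.3 cfs

By discrete convolution, Q_j = Σ (P_i / 1 in) · U_{j−i}.
At t = 12 h (j=8): Q = (2.9/1)·8 + (3.1/1)·11 = 57.3 cfs.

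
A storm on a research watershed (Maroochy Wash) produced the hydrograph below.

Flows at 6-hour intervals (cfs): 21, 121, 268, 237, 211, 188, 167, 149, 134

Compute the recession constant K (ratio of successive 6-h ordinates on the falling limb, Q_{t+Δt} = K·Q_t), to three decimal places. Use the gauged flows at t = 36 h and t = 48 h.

K ≈ 0.896

Using the recession-limb readings at t = 36 h and t = 48 h: Q falls from 167 to 134 cfs over 2 intervals.
K = (Q₂/Q₁)^(1/2) = (134/167)^(1/2) = 0.896.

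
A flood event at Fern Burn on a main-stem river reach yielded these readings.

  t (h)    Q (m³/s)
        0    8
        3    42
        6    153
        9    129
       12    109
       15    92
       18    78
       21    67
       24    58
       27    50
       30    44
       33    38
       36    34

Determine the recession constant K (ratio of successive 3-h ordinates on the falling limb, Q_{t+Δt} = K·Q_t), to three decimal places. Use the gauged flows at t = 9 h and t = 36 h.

Using the recession-limb readings at t = 9 h and t = 36 h: Q falls from 129 to 34 m³/s over 9 intervals.
K = (Q₂/Q₁)^(1/9) = (34/129)^(1/9) = 0.862.

K ≈ 0.862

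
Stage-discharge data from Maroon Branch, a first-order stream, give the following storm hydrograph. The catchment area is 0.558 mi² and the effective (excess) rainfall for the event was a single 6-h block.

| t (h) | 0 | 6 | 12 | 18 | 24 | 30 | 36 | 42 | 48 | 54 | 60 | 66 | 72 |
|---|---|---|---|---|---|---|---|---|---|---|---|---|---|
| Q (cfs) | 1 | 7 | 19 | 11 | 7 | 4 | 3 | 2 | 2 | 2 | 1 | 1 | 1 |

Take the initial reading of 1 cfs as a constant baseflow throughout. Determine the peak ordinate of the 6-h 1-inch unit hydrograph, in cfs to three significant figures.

Direct runoff: 0.0, 6.0, 18.0, 10.0, 6.0, 3.0, 2.0, 1.0, 1.0, 1.0, 0.0, 0.0, 0.0 cfs; ΣQ_DR = 48.00 cfs, peak = 18.0 cfs.
Runoff depth d = ΣQ_DR·Δt / A = 48.00 × 21600 / (0.558 mi²) = 0.7998 in.
The 1-inch UH is the DRH scaled by (1 in)/d, so U_p = 18.0 × 1/0.7998 = 22.5 cfs.

U_p ≈ 22.5 cfs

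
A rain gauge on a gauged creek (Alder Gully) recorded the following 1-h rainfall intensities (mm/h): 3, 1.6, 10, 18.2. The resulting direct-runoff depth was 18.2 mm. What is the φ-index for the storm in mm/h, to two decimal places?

φ ≈ 5.00 mm/h

Only the 2 blocks with intensity above φ contribute runoff: 10, 18.2 mm/h.
Σ(I−φ)·Δt = d  ⇒  (10+18.2 − 2φ)·1 = 18.2
φ = (28.20 − 18.2/1) / 2 = 5.00 mm/h.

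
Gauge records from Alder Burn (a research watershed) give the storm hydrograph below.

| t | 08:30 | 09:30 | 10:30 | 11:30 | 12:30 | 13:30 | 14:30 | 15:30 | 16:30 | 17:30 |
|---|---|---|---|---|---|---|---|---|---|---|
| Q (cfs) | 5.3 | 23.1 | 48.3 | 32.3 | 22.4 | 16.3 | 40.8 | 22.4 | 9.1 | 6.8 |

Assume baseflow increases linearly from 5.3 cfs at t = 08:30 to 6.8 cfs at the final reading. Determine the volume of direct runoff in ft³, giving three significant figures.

Direct-runoff ordinates (Q − Q_b): 0.00, 17.63, 42.67, 26.50, 16.43, 10.17, 34.50, 15.93, 2.47, 0.00 cfs.
ΣQ_DR = 166.3 cfs.
With Δt = 1 h = 3600 s, V = ΣQ_DR · Δt = 166.3 × 3600 = 5.99 × 10^5 ft³.

V ≈ 5.99 × 10^5 ft³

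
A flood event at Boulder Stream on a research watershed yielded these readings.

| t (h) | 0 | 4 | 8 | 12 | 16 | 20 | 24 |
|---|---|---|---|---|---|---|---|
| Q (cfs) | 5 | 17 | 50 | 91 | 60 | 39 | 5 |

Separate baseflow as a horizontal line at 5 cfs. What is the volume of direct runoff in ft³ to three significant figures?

Direct-runoff ordinates (Q − Q_b): 0.0, 12.0, 45.0, 86.0, 55.0, 34.0, 0.0 cfs.
ΣQ_DR = 232.0 cfs.
With Δt = 4 h = 14400 s, V = ΣQ_DR · Δt = 232.0 × 14400 = 3.34 × 10^6 ft³.

V ≈ 3.34 × 10^6 ft³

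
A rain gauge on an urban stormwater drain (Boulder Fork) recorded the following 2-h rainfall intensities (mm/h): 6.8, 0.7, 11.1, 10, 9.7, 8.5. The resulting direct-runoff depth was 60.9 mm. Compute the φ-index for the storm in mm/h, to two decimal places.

Only the 5 blocks with intensity above φ contribute runoff: 6.8, 11.1, 10, 9.7, 8.5 mm/h.
Σ(I−φ)·Δt = d  ⇒  (6.8+11.1+10+9.7+8.5 − 5φ)·2 = 60.9
φ = (46.10 − 60.9/2) / 5 = 3.13 mm/h.

φ ≈ 3.13 mm/h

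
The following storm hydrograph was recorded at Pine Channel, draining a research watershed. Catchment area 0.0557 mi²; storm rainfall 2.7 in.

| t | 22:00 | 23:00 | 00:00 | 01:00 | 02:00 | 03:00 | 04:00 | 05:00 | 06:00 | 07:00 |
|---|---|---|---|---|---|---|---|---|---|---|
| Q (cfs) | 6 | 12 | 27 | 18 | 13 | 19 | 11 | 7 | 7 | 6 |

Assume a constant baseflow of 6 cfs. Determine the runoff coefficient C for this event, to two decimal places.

ΣQ_DR = 66.00 cfs; V = ΣQ_DR·Δt = 2.376 × 10^5 ft³.
Runoff depth d = V / A = 1.836 in.
C = d / P = 1.836 / 2.7 = 0.68.

C ≈ 0.68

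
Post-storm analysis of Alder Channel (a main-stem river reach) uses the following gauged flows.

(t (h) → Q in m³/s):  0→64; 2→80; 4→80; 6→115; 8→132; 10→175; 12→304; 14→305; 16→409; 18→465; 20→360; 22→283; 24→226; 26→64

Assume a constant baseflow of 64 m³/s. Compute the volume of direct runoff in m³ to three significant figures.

V ≈ 1.56 × 10^7 m³

Direct-runoff ordinates (Q − Q_b): 0.0, 16.0, 16.0, 51.0, 68.0, 111.0, 240.0, 241.0, 345.0, 401.0, 296.0, 219.0, 162.0, 0.0 m³/s.
ΣQ_DR = 2166 m³/s.
With Δt = 2 h = 7200 s, V = ΣQ_DR · Δt = 2166 × 7200 = 1.56 × 10^7 m³.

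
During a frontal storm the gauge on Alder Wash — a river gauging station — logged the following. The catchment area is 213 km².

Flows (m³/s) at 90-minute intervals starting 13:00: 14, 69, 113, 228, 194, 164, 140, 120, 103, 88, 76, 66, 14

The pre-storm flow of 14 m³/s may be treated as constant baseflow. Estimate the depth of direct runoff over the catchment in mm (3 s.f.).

d ≈ 30.6 mm

Direct runoff: 0.0, 55.0, 99.0, 214.0, 180.0, 150.0, 126.0, 106.0, 89.0, 74.0, 62.0, 52.0, 0.0 m³/s; ΣQ_DR = 1207 m³/s.
V = ΣQ_DR · Δt = 1207 × 5400 s = 6.518 × 10^6 m³.
Over A = 213 km², depth = V / A = 30.6 mm.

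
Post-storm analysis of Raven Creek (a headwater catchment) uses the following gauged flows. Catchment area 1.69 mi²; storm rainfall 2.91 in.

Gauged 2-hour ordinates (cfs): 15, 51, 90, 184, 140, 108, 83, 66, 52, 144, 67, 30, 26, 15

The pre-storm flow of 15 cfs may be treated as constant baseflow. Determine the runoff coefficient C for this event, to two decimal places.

C ≈ 0.54

ΣQ_DR = 861.0 cfs; V = ΣQ_DR·Δt = 6.199 × 10^6 ft³.
Runoff depth d = V / A = 1.579 in.
C = d / P = 1.579 / 2.91 = 0.54.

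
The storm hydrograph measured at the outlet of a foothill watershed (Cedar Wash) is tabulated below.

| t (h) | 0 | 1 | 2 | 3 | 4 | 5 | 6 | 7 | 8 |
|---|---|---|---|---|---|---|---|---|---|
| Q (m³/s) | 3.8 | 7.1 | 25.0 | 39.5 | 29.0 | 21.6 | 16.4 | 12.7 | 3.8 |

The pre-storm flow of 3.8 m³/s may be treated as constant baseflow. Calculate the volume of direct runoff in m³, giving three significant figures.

V ≈ 4.49 × 10^5 m³

Direct-runoff ordinates (Q − Q_b): 0.0, 3.3, 21.2, 35.7, 25.2, 17.8, 12.6, 8.9, 0.0 m³/s.
ΣQ_DR = 124.7 m³/s.
With Δt = 1 h = 3600 s, V = ΣQ_DR · Δt = 124.7 × 3600 = 4.49 × 10^5 m³.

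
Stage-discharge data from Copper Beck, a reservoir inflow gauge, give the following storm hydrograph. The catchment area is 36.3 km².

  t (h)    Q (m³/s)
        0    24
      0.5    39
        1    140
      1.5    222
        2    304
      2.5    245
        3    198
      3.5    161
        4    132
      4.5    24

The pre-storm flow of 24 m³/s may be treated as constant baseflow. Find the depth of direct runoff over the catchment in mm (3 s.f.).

d ≈ 61.9 mm

Direct runoff: 0.0, 15.0, 116.0, 198.0, 280.0, 221.0, 174.0, 137.0, 108.0, 0.0 m³/s; ΣQ_DR = 1249 m³/s.
V = ΣQ_DR · Δt = 1249 × 1800 s = 2.248 × 10^6 m³.
Over A = 36.3 km², depth = V / A = 61.9 mm.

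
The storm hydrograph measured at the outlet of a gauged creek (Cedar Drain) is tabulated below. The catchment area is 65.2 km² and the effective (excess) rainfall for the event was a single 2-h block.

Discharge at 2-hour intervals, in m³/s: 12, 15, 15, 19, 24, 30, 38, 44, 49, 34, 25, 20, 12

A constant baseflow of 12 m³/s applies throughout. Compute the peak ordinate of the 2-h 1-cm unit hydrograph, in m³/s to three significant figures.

U_p ≈ 18.5 m³/s

Direct runoff: 0.0, 3.0, 3.0, 7.0, 12.0, 18.0, 26.0, 32.0, 37.0, 22.0, 13.0, 8.0, 0.0 m³/s; ΣQ_DR = 181.0 m³/s, peak = 37.0 m³/s.
Runoff depth d = ΣQ_DR·Δt / A = 181.0 × 7200 / (65.2 km²) = 19.99 mm.
The 1-cm UH is the DRH scaled by (10 mm)/d, so U_p = 37.0 × 10/19.99 = 18.5 m³/s.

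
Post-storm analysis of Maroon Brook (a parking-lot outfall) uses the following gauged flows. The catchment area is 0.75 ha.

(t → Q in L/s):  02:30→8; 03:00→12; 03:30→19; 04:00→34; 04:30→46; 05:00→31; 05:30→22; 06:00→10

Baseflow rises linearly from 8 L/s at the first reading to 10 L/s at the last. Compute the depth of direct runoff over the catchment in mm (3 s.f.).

d ≈ 26.4 mm

Direct runoff: 0.00, 3.71, 10.43, 25.14, 36.86, 21.57, 12.29, 0.00 L/s; ΣQ_DR = 110.0 L/s.
V = ΣQ_DR · Δt = 110.0 × 1800 s = 1.980 × 10^5 L.
Over A = 0.75 ha, depth = V / A = 26.4 mm.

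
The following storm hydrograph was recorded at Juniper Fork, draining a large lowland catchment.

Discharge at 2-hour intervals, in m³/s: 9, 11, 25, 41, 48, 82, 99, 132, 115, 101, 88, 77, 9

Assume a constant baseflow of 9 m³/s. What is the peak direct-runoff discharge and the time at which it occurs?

Q_p = 123.0 m³/s at t = 14 h

Subtracting baseflow gives direct-runoff ordinates: 0.0, 2.0, 16.0, 32.0, 39.0, 73.0, 90.0, 123.0, 106.0, 92.0, 79.0, 68.0, 0.0 m³/s.
The maximum is 123.0 m³/s, occurring at the reading for t = 14 h.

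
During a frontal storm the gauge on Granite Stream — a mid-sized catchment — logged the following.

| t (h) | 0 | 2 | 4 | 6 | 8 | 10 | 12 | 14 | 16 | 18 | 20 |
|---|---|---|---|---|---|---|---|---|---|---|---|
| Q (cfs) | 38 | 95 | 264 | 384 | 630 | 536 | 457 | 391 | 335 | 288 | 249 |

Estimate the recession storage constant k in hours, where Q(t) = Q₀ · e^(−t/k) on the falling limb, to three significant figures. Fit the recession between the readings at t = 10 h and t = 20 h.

k ≈ 13.0 h

On the falling limb, Q drops from 536 to 249 cfs between t = 10 h and t = 20 h (Δt = 10 h).
k = −Δt / ln(Q₂/Q₁) = −10 / ln(249/536) = 13.0 h.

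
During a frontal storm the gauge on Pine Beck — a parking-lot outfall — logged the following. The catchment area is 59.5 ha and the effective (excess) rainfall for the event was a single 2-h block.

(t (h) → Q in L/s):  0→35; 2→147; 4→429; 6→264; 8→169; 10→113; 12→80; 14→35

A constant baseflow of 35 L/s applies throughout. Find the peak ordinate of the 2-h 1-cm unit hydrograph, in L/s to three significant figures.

U_p ≈ 328 L/s

Direct runoff: 0.0, 112.0, 394.0, 229.0, 134.0, 78.0, 45.0, 0.0 L/s; ΣQ_DR = 992.0 L/s, peak = 394.0 L/s.
Runoff depth d = ΣQ_DR·Δt / A = 992.0 × 7200 / (59.5 ha) = 12.00 mm.
The 1-cm UH is the DRH scaled by (10 mm)/d, so U_p = 394.0 × 10/12.00 = 328 L/s.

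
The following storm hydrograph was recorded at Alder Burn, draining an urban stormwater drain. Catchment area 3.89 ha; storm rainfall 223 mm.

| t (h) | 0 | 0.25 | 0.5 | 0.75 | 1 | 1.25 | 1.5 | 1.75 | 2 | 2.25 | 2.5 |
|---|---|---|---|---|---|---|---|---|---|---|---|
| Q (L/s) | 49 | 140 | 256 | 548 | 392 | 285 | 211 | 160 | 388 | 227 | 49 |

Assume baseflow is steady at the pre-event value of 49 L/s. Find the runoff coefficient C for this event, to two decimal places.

ΣQ_DR = 2166 L/s; V = ΣQ_DR·Δt = 1.949 × 10^6 L.
Runoff depth d = V / A = 50.11 mm.
C = d / P = 50.11 / 223 = 0.22.

C ≈ 0.22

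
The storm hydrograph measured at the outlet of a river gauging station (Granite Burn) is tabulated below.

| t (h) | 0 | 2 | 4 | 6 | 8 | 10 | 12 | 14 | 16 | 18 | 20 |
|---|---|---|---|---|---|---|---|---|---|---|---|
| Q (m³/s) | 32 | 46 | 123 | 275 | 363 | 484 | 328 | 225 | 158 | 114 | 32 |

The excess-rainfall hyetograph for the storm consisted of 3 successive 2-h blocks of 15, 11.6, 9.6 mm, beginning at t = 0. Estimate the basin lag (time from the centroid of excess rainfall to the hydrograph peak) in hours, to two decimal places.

Centroid of excess rainfall: t_c = Σ P_i·t̄_i / ΣP_i = 2.7017 h (block centres at 1, 3, 5 h).
Hydrograph peak occurs at t = 10 h, so basin lag t_L = 10 − 2.7017 = 7.30 h.

t_L ≈ 7.30 h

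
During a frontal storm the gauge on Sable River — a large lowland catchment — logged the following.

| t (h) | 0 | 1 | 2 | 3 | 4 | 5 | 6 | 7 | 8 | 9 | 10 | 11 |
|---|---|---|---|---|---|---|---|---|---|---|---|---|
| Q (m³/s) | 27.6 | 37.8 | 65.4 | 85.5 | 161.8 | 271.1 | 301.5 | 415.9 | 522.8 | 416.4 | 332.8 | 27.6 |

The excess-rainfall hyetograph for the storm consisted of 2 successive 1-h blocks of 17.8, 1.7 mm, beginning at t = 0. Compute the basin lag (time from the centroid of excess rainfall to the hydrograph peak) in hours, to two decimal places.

t_L ≈ 7.41 h

Centroid of excess rainfall: t_c = Σ P_i·t̄_i / ΣP_i = 0.5872 h (block centres at 0.5, 1.5 h).
Hydrograph peak occurs at t = 8 h, so basin lag t_L = 8 − 0.5872 = 7.41 h.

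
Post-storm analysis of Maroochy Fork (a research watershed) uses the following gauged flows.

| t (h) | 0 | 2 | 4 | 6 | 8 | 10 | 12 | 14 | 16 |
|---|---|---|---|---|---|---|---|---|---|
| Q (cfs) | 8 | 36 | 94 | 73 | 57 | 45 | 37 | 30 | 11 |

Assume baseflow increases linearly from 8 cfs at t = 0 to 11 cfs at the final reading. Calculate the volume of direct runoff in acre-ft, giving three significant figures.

Direct-runoff ordinates (Q − Q_b): 0.00, 27.62, 85.25, 63.88, 47.50, 35.12, 26.75, 19.38, 0.00 cfs.
ΣQ_DR = 305.5 cfs.
With Δt = 2 h = 7200 s, V = ΣQ_DR · Δt = 305.5 × 7200 = 2.20 × 10^6 ft³ = 50.5 acre-ft.

V ≈ 50.5 acre-ft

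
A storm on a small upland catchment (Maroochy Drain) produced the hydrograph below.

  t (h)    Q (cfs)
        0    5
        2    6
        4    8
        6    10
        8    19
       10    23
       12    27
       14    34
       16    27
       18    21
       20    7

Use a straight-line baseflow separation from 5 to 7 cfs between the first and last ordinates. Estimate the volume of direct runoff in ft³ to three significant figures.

V ≈ 8.71 × 10^5 ft³

Direct-runoff ordinates (Q − Q_b): 0.00, 0.80, 2.60, 4.40, 13.20, 17.00, 20.80, 27.60, 20.40, 14.20, 0.00 cfs.
ΣQ_DR = 121.0 cfs.
With Δt = 2 h = 7200 s, V = ΣQ_DR · Δt = 121.0 × 7200 = 8.71 × 10^5 ft³.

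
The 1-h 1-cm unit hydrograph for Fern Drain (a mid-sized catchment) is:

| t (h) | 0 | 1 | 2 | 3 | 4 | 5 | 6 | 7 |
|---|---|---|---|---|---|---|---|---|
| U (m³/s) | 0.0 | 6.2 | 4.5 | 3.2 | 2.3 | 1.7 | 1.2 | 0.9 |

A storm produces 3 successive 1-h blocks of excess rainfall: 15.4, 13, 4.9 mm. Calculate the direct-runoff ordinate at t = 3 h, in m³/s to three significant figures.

Q ≈ 13.8 m³/s

By discrete convolution, Q_j = Σ (P_i / 10 mm) · U_{j−i}.
At t = 3 h (j=3): Q = (15.4/10)·3.2 + (13/10)·4.5 + (4.9/10)·6.2 = 13.8 m³/s.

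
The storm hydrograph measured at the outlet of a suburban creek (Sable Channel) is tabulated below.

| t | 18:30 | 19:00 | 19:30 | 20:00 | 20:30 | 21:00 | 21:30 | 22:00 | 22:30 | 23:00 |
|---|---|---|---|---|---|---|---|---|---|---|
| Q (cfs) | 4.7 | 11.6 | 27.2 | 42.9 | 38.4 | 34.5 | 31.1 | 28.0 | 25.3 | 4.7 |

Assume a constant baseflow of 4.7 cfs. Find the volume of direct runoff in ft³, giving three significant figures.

V ≈ 3.63 × 10^5 ft³

Direct-runoff ordinates (Q − Q_b): 0.0, 6.9, 22.5, 38.2, 33.7, 29.8, 26.4, 23.3, 20.6, 0.0 cfs.
ΣQ_DR = 201.4 cfs.
With Δt = 0.5 h = 1800 s, V = ΣQ_DR · Δt = 201.4 × 1800 = 3.63 × 10^5 ft³.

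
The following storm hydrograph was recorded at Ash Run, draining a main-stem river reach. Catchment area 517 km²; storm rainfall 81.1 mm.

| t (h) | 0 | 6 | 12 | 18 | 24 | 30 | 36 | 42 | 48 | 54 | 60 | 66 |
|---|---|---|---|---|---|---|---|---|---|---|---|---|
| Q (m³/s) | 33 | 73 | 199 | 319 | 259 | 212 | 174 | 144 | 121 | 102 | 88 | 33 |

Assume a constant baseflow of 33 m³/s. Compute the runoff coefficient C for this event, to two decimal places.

C ≈ 0.70

ΣQ_DR = 1361 m³/s; V = ΣQ_DR·Δt = 2.940 × 10^7 m³.
Runoff depth d = V / A = 56.86 mm.
C = d / P = 56.86 / 81.1 = 0.70.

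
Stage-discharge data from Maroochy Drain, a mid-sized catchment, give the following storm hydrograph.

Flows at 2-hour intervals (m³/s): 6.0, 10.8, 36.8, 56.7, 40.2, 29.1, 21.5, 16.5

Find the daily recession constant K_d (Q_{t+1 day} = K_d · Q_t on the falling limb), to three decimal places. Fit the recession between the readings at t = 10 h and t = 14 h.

K_d ≈ 0.033

Between t = 10 h and t = 14 h the flow falls from 29.1 to 16.5 m³/s over 2×2 h = 4 h.
Per-interval ratio K = (16.5/29.1)^(1/2) = 0.7530; K_d = K^(24/2) = 0.033.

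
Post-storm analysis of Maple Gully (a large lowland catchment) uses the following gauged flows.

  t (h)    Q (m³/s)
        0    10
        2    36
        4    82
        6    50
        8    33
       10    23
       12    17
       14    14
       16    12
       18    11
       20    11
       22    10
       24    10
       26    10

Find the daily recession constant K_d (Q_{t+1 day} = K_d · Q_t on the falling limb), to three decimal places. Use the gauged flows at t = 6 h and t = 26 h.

K_d ≈ 0.145

Between t = 6 h and t = 26 h the flow falls from 50 to 10 m³/s over 10×2 h = 20 h.
Per-interval ratio K = (10/50)^(1/10) = 0.8513; K_d = K^(24/2) = 0.145.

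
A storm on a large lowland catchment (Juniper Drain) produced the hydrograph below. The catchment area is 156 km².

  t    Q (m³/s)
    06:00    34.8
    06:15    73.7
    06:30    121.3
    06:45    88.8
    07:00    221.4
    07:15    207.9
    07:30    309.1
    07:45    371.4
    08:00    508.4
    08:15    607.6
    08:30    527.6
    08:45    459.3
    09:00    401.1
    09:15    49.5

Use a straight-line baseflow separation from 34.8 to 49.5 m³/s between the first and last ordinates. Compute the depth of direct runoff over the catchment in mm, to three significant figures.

Direct runoff: 0.00, 37.77, 84.24, 50.61, 182.08, 167.45, 267.52, 328.68, 464.55, 562.62, 481.49, 412.06, 352.73, 0.00 m³/s; ΣQ_DR = 3392 m³/s.
V = ΣQ_DR · Δt = 3392 × 900 s = 3.053 × 10^6 m³.
Over A = 156 km², depth = V / A = 19.6 mm.

d ≈ 19.6 mm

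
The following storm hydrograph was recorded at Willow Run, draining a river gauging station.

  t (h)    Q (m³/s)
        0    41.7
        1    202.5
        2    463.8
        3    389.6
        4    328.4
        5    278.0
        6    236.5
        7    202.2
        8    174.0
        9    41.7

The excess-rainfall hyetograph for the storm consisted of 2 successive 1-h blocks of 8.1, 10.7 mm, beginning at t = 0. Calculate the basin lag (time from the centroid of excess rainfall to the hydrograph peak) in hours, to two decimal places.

t_L ≈ 0.93 h

Centroid of excess rainfall: t_c = Σ P_i·t̄_i / ΣP_i = 1.0691 h (block centres at 0.5, 1.5 h).
Hydrograph peak occurs at t = 2 h, so basin lag t_L = 2 − 1.0691 = 0.93 h.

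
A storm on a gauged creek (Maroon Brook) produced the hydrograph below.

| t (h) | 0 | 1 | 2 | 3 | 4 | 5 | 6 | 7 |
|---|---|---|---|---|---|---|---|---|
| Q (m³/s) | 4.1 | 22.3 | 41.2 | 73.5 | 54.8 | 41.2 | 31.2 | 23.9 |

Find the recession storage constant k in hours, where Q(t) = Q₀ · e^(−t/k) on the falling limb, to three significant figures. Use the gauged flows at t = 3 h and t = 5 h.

k ≈ 3.46 h

On the falling limb, Q drops from 73.5 to 41.2 m³/s between t = 3 h and t = 5 h (Δt = 2 h).
k = −Δt / ln(Q₂/Q₁) = −2 / ln(41.2/73.5) = 3.46 h.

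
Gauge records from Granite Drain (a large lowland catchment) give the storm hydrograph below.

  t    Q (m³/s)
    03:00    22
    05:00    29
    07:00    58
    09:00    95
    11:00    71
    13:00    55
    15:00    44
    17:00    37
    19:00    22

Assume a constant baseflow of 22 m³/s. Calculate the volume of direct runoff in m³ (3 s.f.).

V ≈ 1.69 × 10^6 m³

Direct-runoff ordinates (Q − Q_b): 0.0, 7.0, 36.0, 73.0, 49.0, 33.0, 22.0, 15.0, 0.0 m³/s.
ΣQ_DR = 235.0 m³/s.
With Δt = 2 h = 7200 s, V = ΣQ_DR · Δt = 235.0 × 7200 = 1.69 × 10^6 m³.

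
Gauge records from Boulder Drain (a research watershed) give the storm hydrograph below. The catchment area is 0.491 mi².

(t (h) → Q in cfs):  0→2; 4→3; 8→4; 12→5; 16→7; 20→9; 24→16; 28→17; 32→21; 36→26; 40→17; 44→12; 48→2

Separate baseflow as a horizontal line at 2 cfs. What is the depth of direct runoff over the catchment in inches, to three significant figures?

d ≈ 1.45 in

Direct runoff: 0.0, 1.0, 2.0, 3.0, 5.0, 7.0, 14.0, 15.0, 19.0, 24.0, 15.0, 10.0, 0.0 cfs; ΣQ_DR = 115.0 cfs.
V = ΣQ_DR · Δt = 115.0 × 14400 s = 1.656 × 10^6 ft³.
Over A = 0.491 mi², depth = V / A = 1.45 in.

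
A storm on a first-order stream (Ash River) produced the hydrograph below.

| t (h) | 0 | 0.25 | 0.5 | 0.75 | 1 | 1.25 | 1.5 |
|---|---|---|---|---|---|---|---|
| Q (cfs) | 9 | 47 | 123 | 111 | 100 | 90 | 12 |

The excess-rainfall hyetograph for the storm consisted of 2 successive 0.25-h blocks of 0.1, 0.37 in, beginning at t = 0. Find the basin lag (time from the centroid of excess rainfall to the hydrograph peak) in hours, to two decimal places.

t_L ≈ 0.18 h

Centroid of excess rainfall: t_c = Σ P_i·t̄_i / ΣP_i = 0.3218 h (block centres at 0.125, 0.375 h).
Hydrograph peak occurs at t = 0.5 h, so basin lag t_L = 0.5 − 0.3218 = 0.18 h.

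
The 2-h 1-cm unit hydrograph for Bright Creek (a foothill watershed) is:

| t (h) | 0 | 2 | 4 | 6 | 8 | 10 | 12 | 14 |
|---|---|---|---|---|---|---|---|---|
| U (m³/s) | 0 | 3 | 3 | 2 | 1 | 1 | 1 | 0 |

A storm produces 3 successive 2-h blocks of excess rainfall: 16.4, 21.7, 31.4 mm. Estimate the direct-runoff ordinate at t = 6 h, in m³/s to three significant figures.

By discrete convolution, Q_j = Σ (P_i / 10 mm) · U_{j−i}.
At t = 6 h (j=3): Q = (16.4/10)·2 + (21.7/10)·3 + (31.4/10)·3 = 19.2 m³/s.

Q ≈ 19.2 m³/s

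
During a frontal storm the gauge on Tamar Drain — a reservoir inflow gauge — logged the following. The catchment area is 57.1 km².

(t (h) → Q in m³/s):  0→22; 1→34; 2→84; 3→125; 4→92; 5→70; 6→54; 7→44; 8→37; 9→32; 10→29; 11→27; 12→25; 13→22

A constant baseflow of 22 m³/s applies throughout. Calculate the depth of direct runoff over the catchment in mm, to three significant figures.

Direct runoff: 0.0, 12.0, 62.0, 103.0, 70.0, 48.0, 32.0, 22.0, 15.0, 10.0, 7.0, 5.0, 3.0, 0.0 m³/s; ΣQ_DR = 389.0 m³/s.
V = ΣQ_DR · Δt = 389.0 × 3600 s = 1.400 × 10^6 m³.
Over A = 57.1 km², depth = V / A = 24.5 mm.

d ≈ 24.5 mm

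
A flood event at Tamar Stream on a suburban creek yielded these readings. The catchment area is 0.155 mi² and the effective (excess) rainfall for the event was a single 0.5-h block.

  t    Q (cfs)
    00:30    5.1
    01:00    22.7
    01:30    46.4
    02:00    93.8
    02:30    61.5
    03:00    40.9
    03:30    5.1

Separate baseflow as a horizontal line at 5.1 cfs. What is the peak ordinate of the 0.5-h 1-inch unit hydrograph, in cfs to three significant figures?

U_p ≈ 74.0 cfs

Direct runoff: 0.0, 17.6, 41.3, 88.7, 56.4, 35.8, 0.0 cfs; ΣQ_DR = 239.8 cfs, peak = 88.7 cfs.
Runoff depth d = ΣQ_DR·Δt / A = 239.8 × 1800 / (0.155 mi²) = 1.199 in.
The 1-inch UH is the DRH scaled by (1 in)/d, so U_p = 88.7 × 1/1.199 = 74.0 cfs.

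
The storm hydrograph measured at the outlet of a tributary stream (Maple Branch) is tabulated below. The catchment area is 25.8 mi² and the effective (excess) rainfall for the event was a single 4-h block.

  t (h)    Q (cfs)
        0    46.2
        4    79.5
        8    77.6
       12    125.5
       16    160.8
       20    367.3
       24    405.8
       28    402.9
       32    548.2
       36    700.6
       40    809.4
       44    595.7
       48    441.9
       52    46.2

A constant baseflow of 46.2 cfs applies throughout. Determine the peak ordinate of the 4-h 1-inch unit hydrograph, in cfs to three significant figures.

Direct runoff: 0.0, 33.3, 31.4, 79.3, 114.6, 321.1, 359.6, 356.7, 502.0, 654.4, 763.2, 549.5, 395.7, 0.0 cfs; ΣQ_DR = 4161 cfs, peak = 763.2 cfs.
Runoff depth d = ΣQ_DR·Δt / A = 4161 × 14400 / (25.8 mi²) = 0.9996 in.
The 1-inch UH is the DRH scaled by (1 in)/d, so U_p = 763.2 × 1/0.9996 = 763 cfs.

U_p ≈ 763 cfs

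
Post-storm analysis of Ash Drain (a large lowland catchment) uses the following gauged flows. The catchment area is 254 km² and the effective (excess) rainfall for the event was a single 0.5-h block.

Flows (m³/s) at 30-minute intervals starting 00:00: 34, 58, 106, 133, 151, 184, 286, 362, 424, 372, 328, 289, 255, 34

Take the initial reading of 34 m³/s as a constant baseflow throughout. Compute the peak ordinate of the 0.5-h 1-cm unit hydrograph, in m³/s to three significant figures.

Direct runoff: 0.0, 24.0, 72.0, 99.0, 117.0, 150.0, 252.0, 328.0, 390.0, 338.0, 294.0, 255.0, 221.0, 0.0 m³/s; ΣQ_DR = 2540 m³/s, peak = 390.0 m³/s.
Runoff depth d = ΣQ_DR·Δt / A = 2540 × 1800 / (254 km²) = 18.00 mm.
The 1-cm UH is the DRH scaled by (10 mm)/d, so U_p = 390.0 × 10/18.00 = 217 m³/s.

U_p ≈ 217 m³/s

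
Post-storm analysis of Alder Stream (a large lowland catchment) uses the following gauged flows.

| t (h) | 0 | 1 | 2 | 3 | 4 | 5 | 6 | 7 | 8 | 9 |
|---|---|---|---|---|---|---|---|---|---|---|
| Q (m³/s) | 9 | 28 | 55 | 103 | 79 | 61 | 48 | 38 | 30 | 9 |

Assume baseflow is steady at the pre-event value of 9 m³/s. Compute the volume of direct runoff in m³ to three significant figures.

V ≈ 1.33 × 10^6 m³

Direct-runoff ordinates (Q − Q_b): 0.0, 19.0, 46.0, 94.0, 70.0, 52.0, 39.0, 29.0, 21.0, 0.0 m³/s.
ΣQ_DR = 370.0 m³/s.
With Δt = 1 h = 3600 s, V = ΣQ_DR · Δt = 370.0 × 3600 = 1.33 × 10^6 m³.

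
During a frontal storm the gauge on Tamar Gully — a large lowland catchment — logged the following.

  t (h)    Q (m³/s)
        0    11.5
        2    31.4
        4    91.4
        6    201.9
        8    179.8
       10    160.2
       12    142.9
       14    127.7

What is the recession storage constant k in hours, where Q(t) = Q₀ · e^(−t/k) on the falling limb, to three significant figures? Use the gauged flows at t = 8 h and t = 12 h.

k ≈ 17.4 h

On the falling limb, Q drops from 179.8 to 142.9 m³/s between t = 8 h and t = 12 h (Δt = 4 h).
k = −Δt / ln(Q₂/Q₁) = −4 / ln(142.9/179.8) = 17.4 h.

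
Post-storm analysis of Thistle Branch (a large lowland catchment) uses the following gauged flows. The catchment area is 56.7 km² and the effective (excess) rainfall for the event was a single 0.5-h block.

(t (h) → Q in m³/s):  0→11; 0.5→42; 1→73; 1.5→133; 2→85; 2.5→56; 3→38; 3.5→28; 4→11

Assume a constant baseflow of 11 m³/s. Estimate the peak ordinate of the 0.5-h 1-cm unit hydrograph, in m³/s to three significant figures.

U_p ≈ 102 m³/s

Direct runoff: 0.0, 31.0, 62.0, 122.0, 74.0, 45.0, 27.0, 17.0, 0.0 m³/s; ΣQ_DR = 378.0 m³/s, peak = 122.0 m³/s.
Runoff depth d = ΣQ_DR·Δt / A = 378.0 × 1800 / (56.7 km²) = 12.00 mm.
The 1-cm UH is the DRH scaled by (10 mm)/d, so U_p = 122.0 × 10/12.00 = 102 m³/s.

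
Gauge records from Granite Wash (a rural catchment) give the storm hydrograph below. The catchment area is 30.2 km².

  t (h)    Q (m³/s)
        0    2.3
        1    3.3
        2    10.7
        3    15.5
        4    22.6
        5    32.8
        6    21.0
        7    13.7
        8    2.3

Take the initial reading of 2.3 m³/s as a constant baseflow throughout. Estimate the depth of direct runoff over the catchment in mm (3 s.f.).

Direct runoff: 0.0, 1.0, 8.4, 13.2, 20.3, 30.5, 18.7, 11.4, 0.0 m³/s; ΣQ_DR = 103.5 m³/s.
V = ΣQ_DR · Δt = 103.5 × 3600 s = 3.726 × 10^5 m³.
Over A = 30.2 km², depth = V / A = 12.3 mm.

d ≈ 12.3 mm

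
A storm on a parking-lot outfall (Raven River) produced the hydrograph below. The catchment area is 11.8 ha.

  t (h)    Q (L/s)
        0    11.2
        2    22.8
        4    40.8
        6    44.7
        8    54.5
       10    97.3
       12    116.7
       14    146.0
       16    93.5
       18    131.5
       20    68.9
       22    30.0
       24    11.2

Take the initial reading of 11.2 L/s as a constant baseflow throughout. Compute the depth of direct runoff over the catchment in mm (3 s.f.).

Direct runoff: 0.0, 11.6, 29.6, 33.5, 43.3, 86.1, 105.5, 134.8, 82.3, 120.3, 57.7, 18.8, 0.0 L/s; ΣQ_DR = 723.5 L/s.
V = ΣQ_DR · Δt = 723.5 × 7200 s = 5.209 × 10^6 L.
Over A = 11.8 ha, depth = V / A = 44.1 mm.

d ≈ 44.1 mm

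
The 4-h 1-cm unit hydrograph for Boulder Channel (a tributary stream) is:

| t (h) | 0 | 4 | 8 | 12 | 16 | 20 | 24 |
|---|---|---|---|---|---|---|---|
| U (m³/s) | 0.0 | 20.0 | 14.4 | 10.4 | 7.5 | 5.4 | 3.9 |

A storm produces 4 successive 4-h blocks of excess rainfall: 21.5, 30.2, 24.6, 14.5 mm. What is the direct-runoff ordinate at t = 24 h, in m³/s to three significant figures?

Q ≈ 58.2 m³/s

By discrete convolution, Q_j = Σ (P_i / 10 mm) · U_{j−i}.
At t = 24 h (j=6): Q = (21.5/10)·3.9 + (30.2/10)·5.4 + (24.6/10)·7.5 + (14.5/10)·10.4 = 58.2 m³/s.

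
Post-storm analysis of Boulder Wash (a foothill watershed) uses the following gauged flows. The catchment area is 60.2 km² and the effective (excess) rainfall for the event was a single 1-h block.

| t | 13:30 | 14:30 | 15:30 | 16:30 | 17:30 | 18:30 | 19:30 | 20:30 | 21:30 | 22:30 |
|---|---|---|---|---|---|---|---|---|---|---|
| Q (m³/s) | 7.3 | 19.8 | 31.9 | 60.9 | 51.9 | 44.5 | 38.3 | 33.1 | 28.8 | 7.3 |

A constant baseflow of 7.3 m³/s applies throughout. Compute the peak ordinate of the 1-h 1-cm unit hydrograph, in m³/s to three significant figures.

Direct runoff: 0.0, 12.5, 24.6, 53.6, 44.6, 37.2, 31.0, 25.8, 21.5, 0.0 m³/s; ΣQ_DR = 250.8 m³/s, peak = 53.6 m³/s.
Runoff depth d = ΣQ_DR·Δt / A = 250.8 × 3600 / (60.2 km²) = 15.00 mm.
The 1-cm UH is the DRH scaled by (10 mm)/d, so U_p = 53.6 × 10/15.00 = 35.7 m³/s.

U_p ≈ 35.7 m³/s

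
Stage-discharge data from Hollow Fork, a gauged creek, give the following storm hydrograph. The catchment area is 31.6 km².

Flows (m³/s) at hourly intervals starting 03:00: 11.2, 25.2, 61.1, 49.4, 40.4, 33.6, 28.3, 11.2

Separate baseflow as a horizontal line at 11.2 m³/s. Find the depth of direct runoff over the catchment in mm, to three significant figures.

Direct runoff: 0.0, 14.0, 49.9, 38.2, 29.2, 22.4, 17.1, 0.0 m³/s; ΣQ_DR = 170.8 m³/s.
V = ΣQ_DR · Δt = 170.8 × 3600 s = 6.149 × 10^5 m³.
Over A = 31.6 km², depth = V / A = 19.5 mm.

d ≈ 19.5 mm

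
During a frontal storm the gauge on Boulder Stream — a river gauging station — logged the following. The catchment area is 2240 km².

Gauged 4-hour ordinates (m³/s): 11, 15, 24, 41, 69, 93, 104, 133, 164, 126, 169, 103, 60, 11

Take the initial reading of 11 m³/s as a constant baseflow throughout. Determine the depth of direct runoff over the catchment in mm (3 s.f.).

d ≈ 6.23 mm

Direct runoff: 0.0, 4.0, 13.0, 30.0, 58.0, 82.0, 93.0, 122.0, 153.0, 115.0, 158.0, 92.0, 49.0, 0.0 m³/s; ΣQ_DR = 969.0 m³/s.
V = ΣQ_DR · Δt = 969.0 × 14400 s = 1.395 × 10^7 m³.
Over A = 2240 km², depth = V / A = 6.23 mm.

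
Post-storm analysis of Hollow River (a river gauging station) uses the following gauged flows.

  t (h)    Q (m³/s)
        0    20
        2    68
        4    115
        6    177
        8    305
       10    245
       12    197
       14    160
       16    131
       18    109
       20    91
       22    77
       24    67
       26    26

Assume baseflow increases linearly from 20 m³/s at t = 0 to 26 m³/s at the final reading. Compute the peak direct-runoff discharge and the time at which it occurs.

Q_p = 283.15 m³/s at t = 8 h

Subtracting baseflow gives direct-runoff ordinates: 0.00, 47.54, 94.08, 155.62, 283.15, 222.69, 174.23, 136.77, 107.31, 84.85, 66.38, 51.92, 41.46, 0.00 m³/s.
The maximum is 283.15 m³/s, occurring at the reading for t = 8 h.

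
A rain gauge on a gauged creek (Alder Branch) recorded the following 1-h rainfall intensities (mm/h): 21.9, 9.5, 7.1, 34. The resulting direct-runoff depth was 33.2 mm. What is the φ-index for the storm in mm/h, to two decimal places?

φ ≈ 11.35 mm/h

Only the 2 blocks with intensity above φ contribute runoff: 21.9, 34 mm/h.
Σ(I−φ)·Δt = d  ⇒  (21.9+34 − 2φ)·1 = 33.2
φ = (55.90 − 33.2/1) / 2 = 11.35 mm/h.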